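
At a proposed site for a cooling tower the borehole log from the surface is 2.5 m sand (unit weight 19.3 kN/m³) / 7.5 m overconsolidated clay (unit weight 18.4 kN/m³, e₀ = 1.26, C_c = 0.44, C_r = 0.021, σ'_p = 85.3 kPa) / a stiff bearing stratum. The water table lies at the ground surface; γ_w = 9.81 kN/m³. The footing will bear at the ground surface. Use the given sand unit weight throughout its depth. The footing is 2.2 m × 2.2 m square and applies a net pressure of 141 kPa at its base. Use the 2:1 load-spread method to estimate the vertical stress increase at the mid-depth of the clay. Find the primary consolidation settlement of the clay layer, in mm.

S_c ≈ 4.77 mm

Mid-depth of clay below the ground surface: z = 2.5 + 7.5/2 = 6.25 m.
Total vertical stress at mid-clay: σ_v = 19.3×2.5 + 18.4×3.75 = 117.25 kPa.
Pore pressure: u = 9.81×(6.25 − 0) = 61.312 kPa.
Initial effective stress: σ'_0 = σ_v − u = 117.25 − 61.312 = 55.938 kPa.
Stress increase at mid-clay by the 2:1 spreading method:
Δσ = qBL/((B+z)(L+z)) = 141×2.2×2.2/((2.2+6.25)(2.2+6.25)) = 9.5576 kPa
Final effective stress: σ'_f = 55.938 + 9.5576 = 65.496 kPa.
σ'_f = 65.496 ≤ σ'_p = 85.3 kPa, so the clay remains overconsolidated and only the recompression index applies:
S_c = C_r·H/(1+e₀)·log₁₀(σ'_f/σ'_0) = 0.021×7.5/2.26×log₁₀(65.496/55.938)
    = 0.069691 × 0.068508 = 0.004774 m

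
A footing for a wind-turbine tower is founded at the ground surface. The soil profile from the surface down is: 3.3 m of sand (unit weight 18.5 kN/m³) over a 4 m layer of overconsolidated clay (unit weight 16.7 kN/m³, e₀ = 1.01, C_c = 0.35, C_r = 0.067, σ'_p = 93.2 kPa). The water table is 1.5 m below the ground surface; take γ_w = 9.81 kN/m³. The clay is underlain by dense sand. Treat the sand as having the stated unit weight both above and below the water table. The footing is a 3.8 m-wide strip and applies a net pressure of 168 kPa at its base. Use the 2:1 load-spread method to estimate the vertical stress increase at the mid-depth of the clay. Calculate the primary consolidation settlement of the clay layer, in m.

Mid-depth of clay below the ground surface: z = 3.3 + 4/2 = 5.3 m.
Total vertical stress at mid-clay: σ_v = 18.5×3.3 + 16.7×2 = 94.45 kPa.
Pore pressure: u = 9.81×(5.3 − 1.5) = 37.278 kPa.
Initial effective stress: σ'_0 = σ_v − u = 94.45 − 37.278 = 57.172 kPa.
Stress increase at mid-clay by the 2:1 spreading method:
Δσ = qB/(B+z) = 168×3.8/(3.8+5.3) = 70.154 kPa
Final effective stress: σ'_f = 57.172 + 70.154 = 127.33 kPa.
σ'_f = 127.33 > σ'_p = 93.2 kPa, so the stress path crosses the preconsolidation pressure — recompression up to σ'_p, then virgin compression beyond:
S_c = H/(1+e₀)·[C_r·log₁₀(σ'_p/σ'_0) + C_c·log₁₀(σ'_f/σ'_p)]
    = 4/2.01 × [0.067×log₁₀(93.2/57.172) + 0.35×log₁₀(127.33/93.2)]
    = 1.99 × [0.01422 + 0.04743] = 0.1227 m

S_c ≈ 0.123 m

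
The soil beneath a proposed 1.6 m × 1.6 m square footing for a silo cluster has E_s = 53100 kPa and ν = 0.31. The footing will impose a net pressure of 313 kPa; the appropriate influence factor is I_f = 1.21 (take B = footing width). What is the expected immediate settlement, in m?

Immediate (elastic) settlement: S_e = q·B·(1−ν²)/E_s · I_f.
S_e = 313 × 1.6 × (1 − 0.31²) / 53100 × 1.21
    = 313 × 1.6 × 0.9039 / 53100 × 1.21
    = 0.01032 m

S_e ≈ 0.0103 m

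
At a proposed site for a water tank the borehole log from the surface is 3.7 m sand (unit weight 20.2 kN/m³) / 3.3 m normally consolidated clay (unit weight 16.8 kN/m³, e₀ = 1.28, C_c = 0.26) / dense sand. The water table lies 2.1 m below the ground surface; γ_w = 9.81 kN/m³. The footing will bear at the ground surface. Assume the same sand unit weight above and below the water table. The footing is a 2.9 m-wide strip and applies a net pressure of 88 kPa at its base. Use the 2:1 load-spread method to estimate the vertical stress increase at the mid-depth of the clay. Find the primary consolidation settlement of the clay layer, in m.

S_c ≈ 0.0594 m

Mid-depth of clay below the ground surface: z = 3.7 + 3.3/2 = 5.35 m.
Total vertical stress at mid-clay: σ_v = 20.2×3.7 + 16.8×1.65 = 102.46 kPa.
Pore pressure: u = 9.81×(5.35 − 2.1) = 31.883 kPa.
Initial effective stress: σ'_0 = σ_v − u = 102.46 − 31.883 = 70.577 kPa.
Stress increase at mid-clay by the 2:1 spreading method:
Δσ = qB/(B+z) = 88×2.9/(2.9+5.35) = 30.933 kPa
Final effective stress: σ'_f = σ'_0 + Δσ = 70.577 + 30.933 = 101.51 kPa.
Normally consolidated clay, so the full stress increment lies on the virgin compression line:
S_c = C_c·H/(1+e₀)·log₁₀(σ'_f/σ'_0) = 0.26×3.3/(1+1.28)×log₁₀(101.51/70.577)
    = 0.37632 × 0.15785 = 0.0594 m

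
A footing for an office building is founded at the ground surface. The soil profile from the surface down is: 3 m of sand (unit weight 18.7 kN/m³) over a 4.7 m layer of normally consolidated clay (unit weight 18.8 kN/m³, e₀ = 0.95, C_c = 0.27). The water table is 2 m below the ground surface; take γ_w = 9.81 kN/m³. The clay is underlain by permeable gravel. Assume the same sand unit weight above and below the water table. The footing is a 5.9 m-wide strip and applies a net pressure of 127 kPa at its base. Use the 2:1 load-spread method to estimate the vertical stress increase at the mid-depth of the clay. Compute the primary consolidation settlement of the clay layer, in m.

Mid-depth of clay below the ground surface: z = 3 + 4.7/2 = 5.35 m.
Total vertical stress at mid-clay: σ_v = 18.7×3 + 18.8×2.35 = 100.28 kPa.
Pore pressure: u = 9.81×(5.35 − 2) = 32.864 kPa.
Initial effective stress: σ'_0 = σ_v − u = 100.28 − 32.864 = 67.416 kPa.
Stress increase at mid-clay by the 2:1 spreading method:
Δσ = qB/(B+z) = 127×5.9/(5.9+5.35) = 66.604 kPa
Final effective stress: σ'_f = σ'_0 + Δσ = 67.416 + 66.604 = 134.02 kPa.
Normally consolidated clay, so the full stress increment lies on the virgin compression line:
S_c = C_c·H/(1+e₀)·log₁₀(σ'_f/σ'_0) = 0.27×4.7/(1+0.95)×log₁₀(134.02/67.416)
    = 0.65077 × 0.29841 = 0.1942 m

S_c ≈ 0.194 m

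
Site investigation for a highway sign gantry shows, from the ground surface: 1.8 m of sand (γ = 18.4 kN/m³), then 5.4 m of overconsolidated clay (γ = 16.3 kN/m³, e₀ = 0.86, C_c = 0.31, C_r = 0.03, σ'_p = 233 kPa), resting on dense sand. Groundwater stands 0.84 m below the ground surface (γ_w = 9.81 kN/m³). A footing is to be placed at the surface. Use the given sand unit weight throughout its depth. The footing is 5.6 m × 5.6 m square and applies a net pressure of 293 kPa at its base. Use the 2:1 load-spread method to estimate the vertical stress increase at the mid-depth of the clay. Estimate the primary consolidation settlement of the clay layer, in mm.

Mid-depth of clay below the ground surface: z = 1.8 + 5.4/2 = 4.5 m.
Total vertical stress at mid-clay: σ_v = 18.4×1.8 + 16.3×2.7 = 77.13 kPa.
Pore pressure: u = 9.81×(4.5 − 0.84) = 35.905 kPa.
Initial effective stress: σ'_0 = σ_v − u = 77.13 − 35.905 = 41.225 kPa.
Stress increase at mid-clay by the 2:1 spreading method:
Δσ = qBL/((B+z)(L+z)) = 293×5.6×5.6/((5.6+4.5)(5.6+4.5)) = 90.074 kPa
Final effective stress: σ'_f = 41.225 + 90.074 = 131.3 kPa.
σ'_f = 131.3 ≤ σ'_p = 233 kPa, so the clay remains overconsolidated and only the recompression index applies:
S_c = C_r·H/(1+e₀)·log₁₀(σ'_f/σ'_0) = 0.03×5.4/1.86×log₁₀(131.3/41.225)
    = 0.087096 × 0.5031 = 0.04382 m

S_c ≈ 43.8 mm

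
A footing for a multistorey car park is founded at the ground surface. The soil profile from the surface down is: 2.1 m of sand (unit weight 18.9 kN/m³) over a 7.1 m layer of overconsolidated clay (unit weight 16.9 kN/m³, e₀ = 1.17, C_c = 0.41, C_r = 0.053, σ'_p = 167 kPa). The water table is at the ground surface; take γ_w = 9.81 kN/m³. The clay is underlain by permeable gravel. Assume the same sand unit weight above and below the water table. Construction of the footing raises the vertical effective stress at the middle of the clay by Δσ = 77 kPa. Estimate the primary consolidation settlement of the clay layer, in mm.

Mid-depth of clay below the ground surface: z = 2.1 + 7.1/2 = 5.65 m.
Total vertical stress at mid-clay: σ_v = 18.9×2.1 + 16.9×3.55 = 99.685 kPa.
Pore pressure: u = 9.81×(5.65 − 0) = 55.427 kPa.
Initial effective stress: σ'_0 = σ_v − u = 99.685 − 55.427 = 44.258 kPa.
Final effective stress: σ'_f = 44.258 + 77 = 121.26 kPa.
σ'_f = 121.26 ≤ σ'_p = 167 kPa, so the clay remains overconsolidated and only the recompression index applies:
S_c = C_r·H/(1+e₀)·log₁₀(σ'_f/σ'_0) = 0.053×7.1/2.17×log₁₀(121.26/44.258)
    = 0.17341 × 0.43773 = 0.07591 m

S_c ≈ 75.9 mm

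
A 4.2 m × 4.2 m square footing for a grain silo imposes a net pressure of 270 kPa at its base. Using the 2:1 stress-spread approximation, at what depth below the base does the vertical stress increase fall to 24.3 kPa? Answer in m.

z ≈ 9.8 m

2:1 spreading — at depth z the loaded area has grown by z in each plan dimension:
qB²/(B+z)² = Δσ_z ⇒ z = B(√(q/Δσ_z) − 1) = 4.2×(√(270/24.3) − 1) = 9.8 m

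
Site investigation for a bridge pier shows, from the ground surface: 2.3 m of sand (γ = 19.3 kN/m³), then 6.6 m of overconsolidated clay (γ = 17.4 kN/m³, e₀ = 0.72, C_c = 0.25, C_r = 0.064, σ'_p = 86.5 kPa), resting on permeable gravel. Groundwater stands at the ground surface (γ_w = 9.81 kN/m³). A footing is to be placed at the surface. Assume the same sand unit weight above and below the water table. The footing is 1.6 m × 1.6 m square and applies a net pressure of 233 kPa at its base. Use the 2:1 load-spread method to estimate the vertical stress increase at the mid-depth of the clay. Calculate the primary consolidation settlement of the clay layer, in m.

S_c ≈ 0.0234 m

Mid-depth of clay below the ground surface: z = 2.3 + 6.6/2 = 5.6 m.
Total vertical stress at mid-clay: σ_v = 19.3×2.3 + 17.4×3.3 = 101.81 kPa.
Pore pressure: u = 9.81×(5.6 − 0) = 54.936 kPa.
Initial effective stress: σ'_0 = σ_v − u = 101.81 − 54.936 = 46.874 kPa.
Stress increase at mid-clay by the 2:1 spreading method:
Δσ = qBL/((B+z)(L+z)) = 233×1.6×1.6/((1.6+5.6)(1.6+5.6)) = 11.506 kPa
Final effective stress: σ'_f = 46.874 + 11.506 = 58.38 kPa.
σ'_f = 58.38 ≤ σ'_p = 86.5 kPa, so the clay remains overconsolidated and only the recompression index applies:
S_c = C_r·H/(1+e₀)·log₁₀(σ'_f/σ'_0) = 0.064×6.6/1.72×log₁₀(58.38/46.874)
    = 0.24558 × 0.095332 = 0.02341 m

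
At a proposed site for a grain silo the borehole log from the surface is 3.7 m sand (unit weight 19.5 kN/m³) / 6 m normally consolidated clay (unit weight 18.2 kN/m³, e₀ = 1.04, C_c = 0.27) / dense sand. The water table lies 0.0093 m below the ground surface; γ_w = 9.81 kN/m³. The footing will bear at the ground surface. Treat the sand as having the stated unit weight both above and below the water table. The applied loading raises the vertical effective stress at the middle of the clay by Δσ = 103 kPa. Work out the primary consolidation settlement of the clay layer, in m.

S_c ≈ 0.341 m

Mid-depth of clay below the ground surface: z = 3.7 + 6/2 = 6.7 m.
Total vertical stress at mid-clay: σ_v = 19.5×3.7 + 18.2×3 = 126.75 kPa.
Pore pressure: u = 9.81×(6.7 − 0.0093) = 65.639 kPa.
Initial effective stress: σ'_0 = σ_v − u = 126.75 − 65.639 = 61.111 kPa.
Final effective stress: σ'_f = σ'_0 + Δσ = 61.111 + 103 = 164.11 kPa.
Normally consolidated clay, so the full stress increment lies on the virgin compression line:
S_c = C_c·H/(1+e₀)·log₁₀(σ'_f/σ'_0) = 0.27×6/(1+1.04)×log₁₀(164.11/61.111)
    = 0.79412 × 0.42902 = 0.3407 m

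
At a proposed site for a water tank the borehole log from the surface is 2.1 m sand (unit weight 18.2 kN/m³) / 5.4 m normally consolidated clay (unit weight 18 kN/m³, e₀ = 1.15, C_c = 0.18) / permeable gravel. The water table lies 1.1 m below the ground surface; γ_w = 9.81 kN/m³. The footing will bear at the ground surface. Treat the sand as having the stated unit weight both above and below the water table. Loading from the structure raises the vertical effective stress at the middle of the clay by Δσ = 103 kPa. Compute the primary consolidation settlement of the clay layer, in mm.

Mid-depth of clay below the ground surface: z = 2.1 + 5.4/2 = 4.8 m.
Total vertical stress at mid-clay: σ_v = 18.2×2.1 + 18×2.7 = 86.82 kPa.
Pore pressure: u = 9.81×(4.8 − 1.1) = 36.297 kPa.
Initial effective stress: σ'_0 = σ_v − u = 86.82 − 36.297 = 50.523 kPa.
Final effective stress: σ'_f = σ'_0 + Δσ = 50.523 + 103 = 153.52 kPa.
Normally consolidated clay, so the full stress increment lies on the virgin compression line:
S_c = C_c·H/(1+e₀)·log₁₀(σ'_f/σ'_0) = 0.18×5.4/(1+1.15)×log₁₀(153.52/50.523)
    = 0.45209 × 0.48268 = 0.2182 m

S_c ≈ 218 mm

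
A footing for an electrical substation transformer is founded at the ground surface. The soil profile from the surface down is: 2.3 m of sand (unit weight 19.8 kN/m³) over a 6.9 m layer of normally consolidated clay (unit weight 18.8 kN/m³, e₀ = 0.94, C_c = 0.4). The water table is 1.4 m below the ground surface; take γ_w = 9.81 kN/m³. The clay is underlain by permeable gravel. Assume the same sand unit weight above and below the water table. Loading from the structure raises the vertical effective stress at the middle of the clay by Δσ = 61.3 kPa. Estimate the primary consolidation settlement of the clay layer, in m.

S_c ≈ 0.398 m

Mid-depth of clay below the ground surface: z = 2.3 + 6.9/2 = 5.75 m.
Total vertical stress at mid-clay: σ_v = 19.8×2.3 + 18.8×3.45 = 110.4 kPa.
Pore pressure: u = 9.81×(5.75 − 1.4) = 42.673 kPa.
Initial effective stress: σ'_0 = σ_v − u = 110.4 − 42.673 = 67.727 kPa.
Final effective stress: σ'_f = σ'_0 + Δσ = 67.727 + 61.3 = 129.03 kPa.
Normally consolidated clay, so the full stress increment lies on the virgin compression line:
S_c = C_c·H/(1+e₀)·log₁₀(σ'_f/σ'_0) = 0.4×6.9/(1+0.94)×log₁₀(129.03/67.727)
    = 1.4227 × 0.27993 = 0.3983 m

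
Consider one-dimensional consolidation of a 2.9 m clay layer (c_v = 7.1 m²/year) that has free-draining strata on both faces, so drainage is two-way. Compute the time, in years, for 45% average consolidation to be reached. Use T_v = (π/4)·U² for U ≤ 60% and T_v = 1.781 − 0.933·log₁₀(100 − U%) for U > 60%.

Drainage path length: H_d = H/2 = 1.45 m (double drainage).
U ≤ 60%: T_v = (π/4)·U² = (π/4)×0.45² = 0.15904.
t = T_v·H_d²/c_v = 0.15904×1.45²/7.1 = 0.0471 years.

t ≈ 0.0471 years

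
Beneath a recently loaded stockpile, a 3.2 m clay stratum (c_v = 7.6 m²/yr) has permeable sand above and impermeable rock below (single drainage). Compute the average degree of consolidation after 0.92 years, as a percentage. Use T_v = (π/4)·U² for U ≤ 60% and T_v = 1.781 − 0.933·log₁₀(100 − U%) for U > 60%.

U ≈ 85 %

Drainage path length: H_d = H = 3.2 m (single drainage).
T_v = c_v·t/H_d² = 7.6×0.92/3.2² = 0.68281.
T_v = 0.68281 corresponds to the U > 60% branch:
U = 1 − 10^((1.781 − T_v)/0.933)/100 = 0.8497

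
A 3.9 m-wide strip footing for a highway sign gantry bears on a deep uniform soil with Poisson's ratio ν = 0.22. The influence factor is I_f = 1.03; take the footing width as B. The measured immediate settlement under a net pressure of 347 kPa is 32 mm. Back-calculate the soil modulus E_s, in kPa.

E_s ≈ 41500 kPa

S_e = q·B·(1−ν²)/E_s · I_f  ⇒  E_s = q·B·(1−ν²)·I_f / S_e.
E_s = 347 × 3.9 × 0.9516 × 1.03 / 0.032 = 41450 kPa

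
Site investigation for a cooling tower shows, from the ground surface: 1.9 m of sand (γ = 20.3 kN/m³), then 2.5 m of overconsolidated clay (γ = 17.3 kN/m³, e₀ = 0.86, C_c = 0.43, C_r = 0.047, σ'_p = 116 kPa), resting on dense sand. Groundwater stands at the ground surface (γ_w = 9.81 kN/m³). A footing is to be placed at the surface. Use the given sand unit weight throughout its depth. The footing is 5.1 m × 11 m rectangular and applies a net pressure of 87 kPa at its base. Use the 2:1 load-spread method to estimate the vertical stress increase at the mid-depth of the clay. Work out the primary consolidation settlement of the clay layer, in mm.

Mid-depth of clay below the ground surface: z = 1.9 + 2.5/2 = 3.15 m.
Total vertical stress at mid-clay: σ_v = 20.3×1.9 + 17.3×1.25 = 60.195 kPa.
Pore pressure: u = 9.81×(3.15 − 0) = 30.902 kPa.
Initial effective stress: σ'_0 = σ_v − u = 60.195 − 30.902 = 29.293 kPa.
Stress increase at mid-clay by the 2:1 spreading method:
Δσ = qBL/((B+z)(L+z)) = 87×5.1×11/((5.1+3.15)(11+3.15)) = 41.809 kPa
Final effective stress: σ'_f = 29.293 + 41.809 = 71.102 kPa.
σ'_f = 71.102 ≤ σ'_p = 116 kPa, so the clay remains overconsolidated and only the recompression index applies:
S_c = C_r·H/(1+e₀)·log₁₀(σ'_f/σ'_0) = 0.047×2.5/1.86×log₁₀(71.102/29.293)
    = 0.063173 × 0.38512 = 0.02433 m

S_c ≈ 24.3 mm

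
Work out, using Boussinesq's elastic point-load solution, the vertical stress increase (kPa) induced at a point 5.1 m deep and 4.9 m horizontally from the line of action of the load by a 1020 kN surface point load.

Boussinesq vertical stress below a point load on an elastic half-space:
Δσ_z = 3P/(2πz²) · [1 + (r/z)²]^(−5/2)
r/z = 4.9/5.1 = 0.96078; [1+(r/z)²]^(−5/2) = 0.19498.
Δσ_z = 3×1020/(2π×5.1²) × 0.19498 = 18.724 × 0.19498 = 3.651 kPa

Δσ_z ≈ 3.65 kPa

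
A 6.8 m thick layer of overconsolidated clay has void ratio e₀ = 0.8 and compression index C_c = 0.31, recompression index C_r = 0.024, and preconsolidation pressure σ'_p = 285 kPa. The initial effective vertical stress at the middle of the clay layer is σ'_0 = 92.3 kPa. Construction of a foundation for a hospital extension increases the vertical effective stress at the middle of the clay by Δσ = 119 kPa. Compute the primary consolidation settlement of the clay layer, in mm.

Final effective stress: σ'_f = 92.3 + 119 = 211.3 kPa.
σ'_f = 211.3 ≤ σ'_p = 285 kPa, so the clay remains overconsolidated and only the recompression index applies:
S_c = C_r·H/(1+e₀)·log₁₀(σ'_f/σ'_0) = 0.024×6.8/1.8×log₁₀(211.3/92.3)
    = 0.090667 × 0.3597 = 0.03261 m

S_c ≈ 32.6 mm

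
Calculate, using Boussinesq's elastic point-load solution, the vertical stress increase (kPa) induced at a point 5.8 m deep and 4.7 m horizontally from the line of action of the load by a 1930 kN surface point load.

Boussinesq vertical stress below a point load on an elastic half-space:
Δσ_z = 3P/(2πz²) · [1 + (r/z)²]^(−5/2)
r/z = 4.7/5.8 = 0.81034; [1+(r/z)²]^(−5/2) = 0.28309.
Δσ_z = 3×1930/(2π×5.8²) × 0.28309 = 27.393 × 0.28309 = 7.755 kPa

Δσ_z ≈ 7.75 kPa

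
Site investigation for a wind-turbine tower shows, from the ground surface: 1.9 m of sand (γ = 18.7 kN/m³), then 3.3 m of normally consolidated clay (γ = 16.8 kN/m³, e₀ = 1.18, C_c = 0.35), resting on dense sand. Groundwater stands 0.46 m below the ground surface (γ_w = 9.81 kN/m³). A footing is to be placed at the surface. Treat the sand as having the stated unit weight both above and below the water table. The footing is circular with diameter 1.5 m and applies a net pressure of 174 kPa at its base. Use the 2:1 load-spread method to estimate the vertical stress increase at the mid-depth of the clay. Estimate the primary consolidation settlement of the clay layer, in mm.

Mid-depth of clay below the ground surface: z = 1.9 + 3.3/2 = 3.55 m.
Total vertical stress at mid-clay: σ_v = 18.7×1.9 + 16.8×1.65 = 63.25 kPa.
Pore pressure: u = 9.81×(3.55 − 0.46) = 30.313 kPa.
Initial effective stress: σ'_0 = σ_v − u = 63.25 − 30.313 = 32.937 kPa.
Stress increase at mid-clay by the 2:1 spreading method:
Δσ ≈ qD²/(D+z)² = 174×1.5²/(1.5+3.55)² = 15.351 kPa
Final effective stress: σ'_f = σ'_0 + Δσ = 32.937 + 15.351 = 48.288 kPa.
Normally consolidated clay, so the full stress increment lies on the virgin compression line:
S_c = C_c·H/(1+e₀)·log₁₀(σ'_f/σ'_0) = 0.35×3.3/(1+1.18)×log₁₀(48.288/32.937)
    = 0.52982 × 0.16616 = 0.08803 m

S_c ≈ 88 mm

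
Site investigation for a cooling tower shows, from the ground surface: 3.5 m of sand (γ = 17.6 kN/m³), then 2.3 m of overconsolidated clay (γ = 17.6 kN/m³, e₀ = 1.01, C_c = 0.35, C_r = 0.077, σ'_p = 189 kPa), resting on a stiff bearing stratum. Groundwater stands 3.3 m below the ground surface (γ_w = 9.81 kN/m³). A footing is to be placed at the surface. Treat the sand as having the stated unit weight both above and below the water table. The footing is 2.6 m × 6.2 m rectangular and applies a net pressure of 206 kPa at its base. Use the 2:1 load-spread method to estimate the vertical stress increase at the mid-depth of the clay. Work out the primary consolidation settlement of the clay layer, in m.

S_c ≈ 0.0184 m

Mid-depth of clay below the ground surface: z = 3.5 + 2.3/2 = 4.65 m.
Total vertical stress at mid-clay: σ_v = 17.6×3.5 + 17.6×1.15 = 81.84 kPa.
Pore pressure: u = 9.81×(4.65 − 3.3) = 13.244 kPa.
Initial effective stress: σ'_0 = σ_v − u = 81.84 − 13.244 = 68.596 kPa.
Stress increase at mid-clay by the 2:1 spreading method:
Δσ = qBL/((B+z)(L+z)) = 206×2.6×6.2/((2.6+4.65)(6.2+4.65)) = 42.215 kPa
Final effective stress: σ'_f = 68.596 + 42.215 = 110.81 kPa.
σ'_f = 110.81 ≤ σ'_p = 189 kPa, so the clay remains overconsolidated and only the recompression index applies:
S_c = C_r·H/(1+e₀)·log₁₀(σ'_f/σ'_0) = 0.077×2.3/2.01×log₁₀(110.81/68.596)
    = 0.088111 × 0.20828 = 0.01835 m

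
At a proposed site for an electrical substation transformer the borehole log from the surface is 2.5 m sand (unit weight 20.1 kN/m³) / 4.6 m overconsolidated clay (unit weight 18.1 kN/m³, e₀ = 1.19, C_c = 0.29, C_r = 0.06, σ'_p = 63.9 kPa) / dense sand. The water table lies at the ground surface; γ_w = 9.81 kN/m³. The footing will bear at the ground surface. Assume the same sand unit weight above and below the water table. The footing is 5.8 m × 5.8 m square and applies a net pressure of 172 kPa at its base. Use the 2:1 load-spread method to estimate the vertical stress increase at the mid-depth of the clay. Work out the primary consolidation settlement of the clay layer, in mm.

Mid-depth of clay below the ground surface: z = 2.5 + 4.6/2 = 4.8 m.
Total vertical stress at mid-clay: σ_v = 20.1×2.5 + 18.1×2.3 = 91.88 kPa.
Pore pressure: u = 9.81×(4.8 − 0) = 47.088 kPa.
Initial effective stress: σ'_0 = σ_v − u = 91.88 − 47.088 = 44.792 kPa.
Stress increase at mid-clay by the 2:1 spreading method:
Δσ = qBL/((B+z)(L+z)) = 172×5.8×5.8/((5.8+4.8)(5.8+4.8)) = 51.496 kPa
Final effective stress: σ'_f = 44.792 + 51.496 = 96.288 kPa.
σ'_f = 96.288 > σ'_p = 63.9 kPa, so the stress path crosses the preconsolidation pressure — recompression up to σ'_p, then virgin compression beyond:
S_c = H/(1+e₀)·[C_r·log₁₀(σ'_p/σ'_0) + C_c·log₁₀(σ'_f/σ'_p)]
    = 4.6/2.19 × [0.06×log₁₀(63.9/44.792) + 0.29×log₁₀(96.288/63.9)]
    = 2.1005 × [0.009258 + 0.051641] = 0.1279 m

S_c ≈ 128 mm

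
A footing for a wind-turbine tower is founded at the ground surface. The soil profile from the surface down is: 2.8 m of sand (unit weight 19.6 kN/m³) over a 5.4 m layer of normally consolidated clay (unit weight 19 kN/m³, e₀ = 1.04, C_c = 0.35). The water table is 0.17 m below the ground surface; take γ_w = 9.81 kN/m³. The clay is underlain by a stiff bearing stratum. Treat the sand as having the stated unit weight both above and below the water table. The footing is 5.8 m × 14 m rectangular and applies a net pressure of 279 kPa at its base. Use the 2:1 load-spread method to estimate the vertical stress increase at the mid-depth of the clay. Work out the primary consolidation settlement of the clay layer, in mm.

Mid-depth of clay below the ground surface: z = 2.8 + 5.4/2 = 5.5 m.
Total vertical stress at mid-clay: σ_v = 19.6×2.8 + 19×2.7 = 106.18 kPa.
Pore pressure: u = 9.81×(5.5 − 0.17) = 52.287 kPa.
Initial effective stress: σ'_0 = σ_v − u = 106.18 − 52.287 = 53.893 kPa.
Stress increase at mid-clay by the 2:1 spreading method:
Δσ = qBL/((B+z)(L+z)) = 279×5.8×14/((5.8+5.5)(14+5.5)) = 102.81 kPa
Final effective stress: σ'_f = σ'_0 + Δσ = 53.893 + 102.81 = 156.7 kPa.
Normally consolidated clay, so the full stress increment lies on the virgin compression line:
S_c = C_c·H/(1+e₀)·log₁₀(σ'_f/σ'_0) = 0.35×5.4/(1+1.04)×log₁₀(156.7/53.893)
    = 0.92647 × 0.46354 = 0.4295 m

S_c ≈ 429 mm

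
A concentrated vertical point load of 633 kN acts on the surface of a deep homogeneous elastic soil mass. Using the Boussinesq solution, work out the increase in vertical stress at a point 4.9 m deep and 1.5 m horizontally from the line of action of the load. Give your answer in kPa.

Δσ_z ≈ 10.1 kPa

Boussinesq vertical stress below a point load on an elastic half-space:
Δσ_z = 3P/(2πz²) · [1 + (r/z)²]^(−5/2)
r/z = 1.5/4.9 = 0.30612; [1+(r/z)²]^(−5/2) = 0.79936.
Δσ_z = 3×633/(2π×4.9²) × 0.79936 = 12.588 × 0.79936 = 10.06 kPa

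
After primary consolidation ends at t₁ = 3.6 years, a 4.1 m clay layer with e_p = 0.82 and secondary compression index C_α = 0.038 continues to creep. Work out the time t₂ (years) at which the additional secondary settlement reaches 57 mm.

S_s = C_α·H/(1+e_p)·log₁₀(t₂/t₁) ⇒ log₁₀(t₂/t₁) = S_s·(1+e_p)/(C_α·H).
log₁₀(t₂/t₁) = 0.057 × (1+0.82) / (0.038×4.1) = 0.6659
t₂ = t₁ × 10^0.6659 = 3.6 × 4.633 = 16.68 years

t₂ ≈ 16.7 years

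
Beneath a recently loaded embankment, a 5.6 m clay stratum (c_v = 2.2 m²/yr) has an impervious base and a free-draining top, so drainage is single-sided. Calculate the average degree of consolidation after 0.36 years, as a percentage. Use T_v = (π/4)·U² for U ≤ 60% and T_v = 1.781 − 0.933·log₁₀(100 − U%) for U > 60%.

U ≈ 17.9 %

Drainage path length: H_d = H = 5.6 m (single drainage).
T_v = c_v·t/H_d² = 2.2×0.36/5.6² = 0.025255.
T_v = 0.025255 corresponds to the U ≤ 60% branch:
U = √(4T_v/π) = 0.1793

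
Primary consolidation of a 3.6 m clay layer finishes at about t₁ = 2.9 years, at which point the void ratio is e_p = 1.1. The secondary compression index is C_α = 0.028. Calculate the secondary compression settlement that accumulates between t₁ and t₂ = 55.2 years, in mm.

S_s ≈ 61.4 mm

Secondary compression: S_s = C_α·H/(1+e_p)·log₁₀(t₂/t₁)
S_s = 0.028×3.6/(1+1.1)×log₁₀(55.2/2.9)
    = 0.048 × 1.28 = 0.06142 m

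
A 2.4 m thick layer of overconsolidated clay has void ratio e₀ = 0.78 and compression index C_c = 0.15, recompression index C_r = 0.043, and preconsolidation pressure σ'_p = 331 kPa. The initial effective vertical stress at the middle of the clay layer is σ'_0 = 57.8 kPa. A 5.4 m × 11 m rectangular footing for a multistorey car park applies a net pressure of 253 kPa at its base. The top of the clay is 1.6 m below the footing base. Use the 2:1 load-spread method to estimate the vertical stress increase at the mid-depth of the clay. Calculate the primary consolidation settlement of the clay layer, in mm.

S_c ≈ 30 mm

Mid-depth of clay below the footing base: z = 1.6 + 2.4/2 = 2.8 m.
Stress increase at mid-clay by the 2:1 spreading method:
Δσ = qBL/((B+z)(L+z)) = 253×5.4×11/((5.4+2.8)(11+2.8)) = 132.8 kPa
Final effective stress: σ'_f = 57.8 + 132.8 = 190.6 kPa.
σ'_f = 190.6 ≤ σ'_p = 331 kPa, so the clay remains overconsolidated and only the recompression index applies:
S_c = C_r·H/(1+e₀)·log₁₀(σ'_f/σ'_0) = 0.043×2.4/1.78×log₁₀(190.6/57.8)
    = 0.057977 × 0.5182 = 0.03004 m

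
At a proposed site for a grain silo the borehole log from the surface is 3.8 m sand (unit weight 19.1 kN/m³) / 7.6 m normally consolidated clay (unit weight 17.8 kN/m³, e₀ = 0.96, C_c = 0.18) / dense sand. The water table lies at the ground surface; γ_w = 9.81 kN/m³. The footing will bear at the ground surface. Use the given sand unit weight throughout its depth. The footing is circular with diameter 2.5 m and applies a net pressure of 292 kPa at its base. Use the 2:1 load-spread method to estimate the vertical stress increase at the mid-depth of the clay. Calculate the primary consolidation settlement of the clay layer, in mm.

Mid-depth of clay below the ground surface: z = 3.8 + 7.6/2 = 7.6 m.
Total vertical stress at mid-clay: σ_v = 19.1×3.8 + 17.8×3.8 = 140.22 kPa.
Pore pressure: u = 9.81×(7.6 − 0) = 74.556 kPa.
Initial effective stress: σ'_0 = σ_v − u = 140.22 − 74.556 = 65.664 kPa.
Stress increase at mid-clay by the 2:1 spreading method:
Δσ ≈ qD²/(D+z)² = 292×2.5²/(2.5+7.6)² = 17.89 kPa
Final effective stress: σ'_f = σ'_0 + Δσ = 65.664 + 17.89 = 83.554 kPa.
Normally consolidated clay, so the full stress increment lies on the virgin compression line:
S_c = C_c·H/(1+e₀)·log₁₀(σ'_f/σ'_0) = 0.18×7.6/(1+0.96)×log₁₀(83.554/65.664)
    = 0.69796 × 0.10464 = 0.07303 m

S_c ≈ 73 mm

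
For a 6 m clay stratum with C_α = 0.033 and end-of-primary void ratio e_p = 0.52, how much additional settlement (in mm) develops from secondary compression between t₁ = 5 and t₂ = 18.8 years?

Secondary compression: S_s = C_α·H/(1+e_p)·log₁₀(t₂/t₁)
S_s = 0.033×6/(1+0.52)×log₁₀(18.8/5)
    = 0.1303 × 0.5752 = 0.07493 m

S_s ≈ 74.9 mm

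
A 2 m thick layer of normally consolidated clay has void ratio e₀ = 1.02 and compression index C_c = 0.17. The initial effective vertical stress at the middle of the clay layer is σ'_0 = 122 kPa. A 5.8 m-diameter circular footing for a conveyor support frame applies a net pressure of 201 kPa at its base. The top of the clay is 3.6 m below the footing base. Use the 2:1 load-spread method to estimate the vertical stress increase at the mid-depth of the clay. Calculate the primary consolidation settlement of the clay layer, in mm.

S_c ≈ 30.2 mm

Mid-depth of clay below the footing base: z = 3.6 + 2/2 = 4.6 m.
Stress increase at mid-clay by the 2:1 spreading method:
Δσ ≈ qD²/(D+z)² = 201×5.8²/(5.8+4.6)² = 62.515 kPa
Final effective stress: σ'_f = σ'_0 + Δσ = 122 + 62.515 = 184.51 kPa.
Normally consolidated clay, so the full stress increment lies on the virgin compression line:
S_c = C_c·H/(1+e₀)·log₁₀(σ'_f/σ'_0) = 0.17×2/(1+1.02)×log₁₀(184.51/122)
    = 0.16832 × 0.17966 = 0.03024 m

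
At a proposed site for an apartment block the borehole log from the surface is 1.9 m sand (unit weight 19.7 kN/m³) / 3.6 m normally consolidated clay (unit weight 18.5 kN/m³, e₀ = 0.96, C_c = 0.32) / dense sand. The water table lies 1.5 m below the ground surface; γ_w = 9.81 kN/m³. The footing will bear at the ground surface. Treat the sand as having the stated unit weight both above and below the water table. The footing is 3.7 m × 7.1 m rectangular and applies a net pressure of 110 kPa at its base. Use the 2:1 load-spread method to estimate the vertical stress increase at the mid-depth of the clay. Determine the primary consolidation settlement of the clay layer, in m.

S_c ≈ 0.141 m

Mid-depth of clay below the ground surface: z = 1.9 + 3.6/2 = 3.7 m.
Total vertical stress at mid-clay: σ_v = 19.7×1.9 + 18.5×1.8 = 70.73 kPa.
Pore pressure: u = 9.81×(3.7 − 1.5) = 21.582 kPa.
Initial effective stress: σ'_0 = σ_v − u = 70.73 − 21.582 = 49.148 kPa.
Stress increase at mid-clay by the 2:1 spreading method:
Δσ = qBL/((B+z)(L+z)) = 110×3.7×7.1/((3.7+3.7)(7.1+3.7)) = 36.157 kPa
Final effective stress: σ'_f = σ'_0 + Δσ = 49.148 + 36.157 = 85.305 kPa.
Normally consolidated clay, so the full stress increment lies on the virgin compression line:
S_c = C_c·H/(1+e₀)·log₁₀(σ'_f/σ'_0) = 0.32×3.6/(1+0.96)×log₁₀(85.305/49.148)
    = 0.58776 × 0.23947 = 0.1408 m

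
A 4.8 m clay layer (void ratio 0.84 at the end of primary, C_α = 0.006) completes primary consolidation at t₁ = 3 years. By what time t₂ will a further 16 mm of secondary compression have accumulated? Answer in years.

S_s = C_α·H/(1+e_p)·log₁₀(t₂/t₁) ⇒ log₁₀(t₂/t₁) = S_s·(1+e_p)/(C_α·H).
log₁₀(t₂/t₁) = 0.016 × (1+0.84) / (0.006×4.8) = 1.022
t₂ = t₁ × 10^1.022 = 3 × 10.53 = 31.58 years

t₂ ≈ 31.6 years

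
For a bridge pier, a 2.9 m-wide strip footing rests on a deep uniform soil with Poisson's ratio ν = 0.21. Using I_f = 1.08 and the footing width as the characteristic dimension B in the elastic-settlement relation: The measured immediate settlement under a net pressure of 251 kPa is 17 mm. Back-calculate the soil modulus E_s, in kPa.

E_s ≈ 44200 kPa

S_e = q·B·(1−ν²)/E_s · I_f  ⇒  E_s = q·B·(1−ν²)·I_f / S_e.
E_s = 251 × 2.9 × 0.9559 × 1.08 / 0.017 = 44200 kPa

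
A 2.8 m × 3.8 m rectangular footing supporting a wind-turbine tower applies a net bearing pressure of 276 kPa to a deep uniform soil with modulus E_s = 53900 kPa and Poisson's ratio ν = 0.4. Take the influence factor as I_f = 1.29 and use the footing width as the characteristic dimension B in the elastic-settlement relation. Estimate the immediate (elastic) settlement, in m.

Immediate (elastic) settlement: S_e = q·B·(1−ν²)/E_s · I_f.
S_e = 276 × 2.8 × (1 − 0.4²) / 53900 × 1.29
    = 276 × 2.8 × 0.84 / 53900 × 1.29
    = 0.01554 m

S_e ≈ 0.0155 m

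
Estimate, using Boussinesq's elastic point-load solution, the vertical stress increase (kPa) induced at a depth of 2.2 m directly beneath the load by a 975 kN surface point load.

Δσ_z ≈ 96.2 kPa

Boussinesq vertical stress below a point load on an elastic half-space:
Δσ_z = 3P/(2πz²) · [1 + (r/z)²]^(−5/2)
r/z = 0/2.2 = 0; [1+(r/z)²]^(−5/2) = 1.
Δσ_z = 3×975/(2π×2.2²) × 1 = 96.184 × 1 = 96.18 kPa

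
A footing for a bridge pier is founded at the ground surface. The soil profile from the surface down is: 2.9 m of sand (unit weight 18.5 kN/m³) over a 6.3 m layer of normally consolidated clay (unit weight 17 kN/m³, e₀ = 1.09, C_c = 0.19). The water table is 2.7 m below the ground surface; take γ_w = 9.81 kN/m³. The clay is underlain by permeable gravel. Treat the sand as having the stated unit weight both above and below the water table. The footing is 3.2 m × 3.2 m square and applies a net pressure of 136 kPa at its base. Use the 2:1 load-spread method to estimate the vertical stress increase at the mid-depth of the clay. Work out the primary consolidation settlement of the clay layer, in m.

Mid-depth of clay below the ground surface: z = 2.9 + 6.3/2 = 6.05 m.
Total vertical stress at mid-clay: σ_v = 18.5×2.9 + 17×3.15 = 107.2 kPa.
Pore pressure: u = 9.81×(6.05 − 2.7) = 32.864 kPa.
Initial effective stress: σ'_0 = σ_v − u = 107.2 − 32.864 = 74.336 kPa.
Stress increase at mid-clay by the 2:1 spreading method:
Δσ = qBL/((B+z)(L+z)) = 136×3.2×3.2/((3.2+6.05)(3.2+6.05)) = 16.276 kPa
Final effective stress: σ'_f = σ'_0 + Δσ = 74.336 + 16.276 = 90.612 kPa.
Normally consolidated clay, so the full stress increment lies on the virgin compression line:
S_c = C_c·H/(1+e₀)·log₁₀(σ'_f/σ'_0) = 0.19×6.3/(1+1.09)×log₁₀(90.612/74.336)
    = 0.57273 × 0.085987 = 0.04925 m

S_c ≈ 0.0492 m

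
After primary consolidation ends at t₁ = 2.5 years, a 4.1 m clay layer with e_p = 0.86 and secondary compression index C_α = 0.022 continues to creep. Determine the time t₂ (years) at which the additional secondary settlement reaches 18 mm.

S_s = C_α·H/(1+e_p)·log₁₀(t₂/t₁) ⇒ log₁₀(t₂/t₁) = S_s·(1+e_p)/(C_α·H).
log₁₀(t₂/t₁) = 0.018 × (1+0.86) / (0.022×4.1) = 0.3712
t₂ = t₁ × 10^0.3712 = 2.5 × 2.351 = 5.876 years

t₂ ≈ 5.88 years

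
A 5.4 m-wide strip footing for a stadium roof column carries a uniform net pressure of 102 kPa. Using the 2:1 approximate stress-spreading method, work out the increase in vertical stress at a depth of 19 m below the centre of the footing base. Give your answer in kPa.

Δσ_z ≈ 22.6 kPa

By the 2:1 method the load spreads at 1 horizontal : 2 vertical, so at depth z the loaded area has grown by z in each plan dimension:
Δσ = qB/(B+z) = 102×5.4/(5.4+19) = 22.574 kPa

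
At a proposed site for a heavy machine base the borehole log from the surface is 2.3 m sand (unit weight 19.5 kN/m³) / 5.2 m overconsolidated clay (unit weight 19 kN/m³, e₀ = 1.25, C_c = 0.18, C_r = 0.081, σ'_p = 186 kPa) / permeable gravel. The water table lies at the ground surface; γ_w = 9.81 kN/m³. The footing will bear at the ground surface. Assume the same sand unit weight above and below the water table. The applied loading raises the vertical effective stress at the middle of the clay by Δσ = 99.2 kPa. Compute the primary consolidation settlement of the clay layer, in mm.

Mid-depth of clay below the ground surface: z = 2.3 + 5.2/2 = 4.9 m.
Total vertical stress at mid-clay: σ_v = 19.5×2.3 + 19×2.6 = 94.25 kPa.
Pore pressure: u = 9.81×(4.9 − 0) = 48.069 kPa.
Initial effective stress: σ'_0 = σ_v − u = 94.25 − 48.069 = 46.181 kPa.
Final effective stress: σ'_f = 46.181 + 99.2 = 145.38 kPa.
σ'_f = 145.38 ≤ σ'_p = 186 kPa, so the clay remains overconsolidated and only the recompression index applies:
S_c = C_r·H/(1+e₀)·log₁₀(σ'_f/σ'_0) = 0.081×5.2/2.25×log₁₀(145.38/46.181)
    = 0.1872 × 0.49804 = 0.09323 m

S_c ≈ 93.2 mm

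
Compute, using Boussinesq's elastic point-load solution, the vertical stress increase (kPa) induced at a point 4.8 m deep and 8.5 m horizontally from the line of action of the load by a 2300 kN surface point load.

Δσ_z ≈ 1.37 kPa

Boussinesq vertical stress below a point load on an elastic half-space:
Δσ_z = 3P/(2πz²) · [1 + (r/z)²]^(−5/2)
r/z = 8.5/4.8 = 1.7708; [1+(r/z)²]^(−5/2) = 0.028747.
Δσ_z = 3×2300/(2π×4.8²) × 0.028747 = 47.664 × 0.028747 = 1.37 kPa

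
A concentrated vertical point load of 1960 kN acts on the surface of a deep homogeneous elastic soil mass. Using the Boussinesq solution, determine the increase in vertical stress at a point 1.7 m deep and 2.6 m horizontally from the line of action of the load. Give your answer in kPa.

Boussinesq vertical stress below a point load on an elastic half-space:
Δσ_z = 3P/(2πz²) · [1 + (r/z)²]^(−5/2)
r/z = 2.6/1.7 = 1.5294; [1+(r/z)²]^(−5/2) = 0.049082.
Δσ_z = 3×1960/(2π×1.7²) × 0.049082 = 323.82 × 0.049082 = 15.89 kPa

Δσ_z ≈ 15.9 kPa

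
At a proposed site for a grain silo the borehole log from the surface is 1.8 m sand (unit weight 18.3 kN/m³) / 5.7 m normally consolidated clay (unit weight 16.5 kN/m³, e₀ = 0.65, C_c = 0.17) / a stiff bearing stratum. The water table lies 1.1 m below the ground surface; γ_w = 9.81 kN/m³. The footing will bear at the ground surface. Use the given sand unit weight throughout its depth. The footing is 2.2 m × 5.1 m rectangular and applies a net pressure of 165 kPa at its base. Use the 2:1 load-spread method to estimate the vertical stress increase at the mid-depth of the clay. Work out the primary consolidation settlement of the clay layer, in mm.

Mid-depth of clay below the ground surface: z = 1.8 + 5.7/2 = 4.65 m.
Total vertical stress at mid-clay: σ_v = 18.3×1.8 + 16.5×2.85 = 79.965 kPa.
Pore pressure: u = 9.81×(4.65 − 1.1) = 34.825 kPa.
Initial effective stress: σ'_0 = σ_v − u = 79.965 − 34.825 = 45.14 kPa.
Stress increase at mid-clay by the 2:1 spreading method:
Δσ = qBL/((B+z)(L+z)) = 165×2.2×5.1/((2.2+4.65)(5.1+4.65)) = 27.719 kPa
Final effective stress: σ'_f = σ'_0 + Δσ = 45.14 + 27.719 = 72.859 kPa.
Normally consolidated clay, so the full stress increment lies on the virgin compression line:
S_c = C_c·H/(1+e₀)·log₁₀(σ'_f/σ'_0) = 0.17×5.7/(1+0.65)×log₁₀(72.859/45.14)
    = 0.58727 × 0.20792 = 0.1221 m

S_c ≈ 122 mm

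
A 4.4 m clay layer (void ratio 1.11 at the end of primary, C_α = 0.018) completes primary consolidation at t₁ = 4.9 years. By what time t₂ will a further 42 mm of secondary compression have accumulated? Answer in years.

t₂ ≈ 64.4 years

S_s = C_α·H/(1+e_p)·log₁₀(t₂/t₁) ⇒ log₁₀(t₂/t₁) = S_s·(1+e_p)/(C_α·H).
log₁₀(t₂/t₁) = 0.042 × (1+1.11) / (0.018×4.4) = 1.119
t₂ = t₁ × 10^1.119 = 4.9 × 13.15 = 64.44 years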